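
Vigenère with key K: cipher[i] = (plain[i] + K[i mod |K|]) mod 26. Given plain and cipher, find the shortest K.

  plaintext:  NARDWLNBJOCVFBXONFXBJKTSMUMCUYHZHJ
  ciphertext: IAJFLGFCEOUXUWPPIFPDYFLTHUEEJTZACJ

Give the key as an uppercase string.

  i= 0: I-N = 21 → V
  i= 1: A-A =  0 → A
  i= 2: J-R = 18 → S
  i= 3: F-D =  2 → C
  i= 4: L-W = 15 → P
  i= 5: G-L = 21 → V
  i= 6: F-N = 18 → S
  i= 7: C-B =  1 → B
  i= 8: E-J = 21 → V
  i= 9: O-O =  0 → A
  i=10: U-C = 18 → S
  i=11: X-V =  2 → C
  i=12: U-F = 15 → P
  i=13: W-B = 21 → V
  i=14: P-X = 18 → S
  i=15: P-O =  1 → B
  i=16: I-N = 21 → V
  i=17: F-F =  0 → A
  i=18: P-X = 18 → S
  i=19: D-B =  2 → C
  i=20: Y-J = 15 → P
  i=21: F-K = 21 → V
  i=22: L-T = 18 → S
  i=23: T-S =  1 → B
  i=24: H-M = 21 → V
  i=25: U-U =  0 → A
  i=26: E-M = 18 → S
  i=27: E-C =  2 → C
  i=28: J-U = 15 → P
  i=29: T-Y = 21 → V
  i=30: Z-H = 18 → S
  i=31: A-Z =  1 → B
  i=32: C-H = 21 → V
  i=33: J-J =  0 → A
  shifts repeat with period 8: VASCPVSB

VASCPVSB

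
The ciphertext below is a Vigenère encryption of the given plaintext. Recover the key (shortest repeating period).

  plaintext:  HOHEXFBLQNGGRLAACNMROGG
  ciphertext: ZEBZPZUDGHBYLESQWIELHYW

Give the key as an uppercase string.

  i= 0: Z-H = 18 → S
  i= 1: E-O = 16 → Q
  i= 2: B-H = 20 → U
  i= 3: Z-E = 21 → V
  i= 4: P-X = 18 → S
  i= 5: Z-F = 20 → U
  i= 6: U-B = 19 → T
  i= 7: D-L = 18 → S
  i= 8: G-Q = 16 → Q
  i= 9: H-N = 20 → U
  i=10: B-G = 21 → V
  i=11: Y-G = 18 → S
  i=12: L-R = 20 → U
  i=13: E-L = 19 → T
  i=14: S-A = 18 → S
  i=15: Q-A = 16 → Q
  i=16: W-C = 20 → U
  i=17: I-N = 21 → V
  i=18: E-M = 18 → S
  i=19: L-R = 20 → U
  i=20: H-O = 19 → T
  i=21: Y-G = 18 → S
  i=22: W-G = 16 → Q
  shifts repeat with period 7: SQUVSUT

SQUVSUT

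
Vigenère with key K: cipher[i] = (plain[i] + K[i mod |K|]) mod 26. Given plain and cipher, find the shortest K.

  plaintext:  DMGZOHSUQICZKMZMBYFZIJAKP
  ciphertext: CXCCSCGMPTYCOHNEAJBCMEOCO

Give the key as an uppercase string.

ZLWDEVOS

  i= 0: C-D = 25 → Z
  i= 1: X-M = 11 → L
  i= 2: C-G = 22 → W
  i= 3: C-Z =  3 → D
  i= 4: S-O =  4 → E
  i= 5: C-H = 21 → V
  i= 6: G-S = 14 → O
  i= 7: M-U = 18 → S
  i= 8: P-Q = 25 → Z
  i= 9: T-I = 11 → L
  i=10: Y-C = 22 → W
  i=11: C-Z =  3 → D
  i=12: O-K =  4 → E
  i=13: H-M = 21 → V
  i=14: N-Z = 14 → O
  i=15: E-M = 18 → S
  i=16: A-B = 25 → Z
  i=17: J-Y = 11 → L
  i=18: B-F = 22 → W
  i=19: C-Z =  3 → D
  i=20: M-I =  4 → E
  i=21: E-J = 21 → V
  i=22: O-A = 14 → O
  i=23: C-K = 18 → S
  i=24: O-P = 25 → Z
  shifts repeat with period 8: ZLWDEVOS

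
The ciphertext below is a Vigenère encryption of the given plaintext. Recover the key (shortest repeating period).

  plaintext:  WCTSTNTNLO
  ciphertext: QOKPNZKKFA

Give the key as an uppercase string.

UMRX

  i= 0: Q-W = 20 → U
  i= 1: O-C = 12 → M
  i= 2: K-T = 17 → R
  i= 3: P-S = 23 → X
  i= 4: N-T = 20 → U
  i= 5: Z-N = 12 → M
  i= 6: K-T = 17 → R
  i= 7: K-N = 23 → X
  i= 8: F-L = 20 → U
  i= 9: A-O = 12 → M
  shifts repeat with period 4: UMRX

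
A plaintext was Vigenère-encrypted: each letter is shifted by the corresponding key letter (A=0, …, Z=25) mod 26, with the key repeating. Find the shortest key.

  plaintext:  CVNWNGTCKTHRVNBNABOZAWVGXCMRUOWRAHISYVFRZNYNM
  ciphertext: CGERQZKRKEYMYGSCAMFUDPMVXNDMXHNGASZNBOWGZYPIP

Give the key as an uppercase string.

ALRVDTRP

  i= 0: C-C =  0 → A
  i= 1: G-V = 11 → L
  i= 2: E-N = 17 → R
  i= 3: R-W = 21 → V
  i= 4: Q-N =  3 → D
  i= 5: Z-G = 19 → T
  i= 6: K-T = 17 → R
  i= 7: R-C = 15 → P
  i= 8: K-K =  0 → A
  i= 9: E-T = 11 → L
  i=10: Y-H = 17 → R
  i=11: M-R = 21 → V
  i=12: Y-V =  3 → D
  i=13: G-N = 19 → T
  i=14: S-B = 17 → R
  i=15: C-N = 15 → P
  i=16: A-A =  0 → A
  i=17: M-B = 11 → L
  i=18: F-O = 17 → R
  i=19: U-Z = 21 → V
  i=20: D-A =  3 → D
  i=21: P-W = 19 → T
  i=22: M-V = 17 → R
  i=23: V-G = 15 → P
  i=24: X-X =  0 → A
  i=25: N-C = 11 → L
  i=26: D-M = 17 → R
  i=27: M-R = 21 → V
  i=28: X-U =  3 → D
  i=29: H-O = 19 → T
  i=30: N-W = 17 → R
  i=31: G-R = 15 → P
  i=32: A-A =  0 → A
  i=33: S-H = 11 → L
  i=34: Z-I = 17 → R
  i=35: N-S = 21 → V
  i=36: B-Y =  3 → D
  i=37: O-V = 19 → T
  i=38: W-F = 17 → R
  i=39: G-R = 15 → P
  i=40: Z-Z =  0 → A
  i=41: Y-N = 11 → L
  i=42: P-Y = 17 → R
  i=43: I-N = 21 → V
  i=44: P-M =  3 → D
  shifts repeat with period 8: ALRVDTRP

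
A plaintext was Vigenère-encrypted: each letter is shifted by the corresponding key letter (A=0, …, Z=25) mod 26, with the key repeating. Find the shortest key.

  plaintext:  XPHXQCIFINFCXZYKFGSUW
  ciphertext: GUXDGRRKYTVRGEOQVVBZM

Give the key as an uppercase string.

  i= 0: G-X =  9 → J
  i= 1: U-P =  5 → F
  i= 2: X-H = 16 → Q
  i= 3: D-X =  6 → G
  i= 4: G-Q = 16 → Q
  i= 5: R-C = 15 → P
  i= 6: R-I =  9 → J
  i= 7: K-F =  5 → F
  i= 8: Y-I = 16 → Q
  i= 9: T-N =  6 → G
  i=10: V-F = 16 → Q
  i=11: R-C = 15 → P
  i=12: G-X =  9 → J
  i=13: E-Z =  5 → F
  i=14: O-Y = 16 → Q
  i=15: Q-K =  6 → G
  i=16: V-F = 16 → Q
  i=17: V-G = 15 → P
  i=18: B-S =  9 → J
  i=19: Z-U =  5 → F
  i=20: M-W = 16 → Q
  shifts repeat with period 6: JFQGQP

JFQGQP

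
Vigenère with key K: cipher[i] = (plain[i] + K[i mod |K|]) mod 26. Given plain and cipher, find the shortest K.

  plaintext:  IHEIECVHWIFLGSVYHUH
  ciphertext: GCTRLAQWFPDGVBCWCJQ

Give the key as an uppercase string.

YVPJH

  i= 0: G-I = 24 → Y
  i= 1: C-H = 21 → V
  i= 2: T-E = 15 → P
  i= 3: R-I =  9 → J
  i= 4: L-E =  7 → H
  i= 5: A-C = 24 → Y
  i= 6: Q-V = 21 → V
  i= 7: W-H = 15 → P
  i= 8: F-W =  9 → J
  i= 9: P-I =  7 → H
  i=10: D-F = 24 → Y
  i=11: G-L = 21 → V
  i=12: V-G = 15 → P
  i=13: B-S =  9 → J
  i=14: C-V =  7 → H
  i=15: W-Y = 24 → Y
  i=16: C-H = 21 → V
  i=17: J-U = 15 → P
  i=18: Q-H =  9 → J
  shifts repeat with period 5: YVPJH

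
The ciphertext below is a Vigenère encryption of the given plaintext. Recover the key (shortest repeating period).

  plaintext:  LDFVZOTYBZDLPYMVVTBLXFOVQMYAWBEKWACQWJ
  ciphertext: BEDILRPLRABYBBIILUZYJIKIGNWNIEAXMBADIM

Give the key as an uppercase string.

QBYNMDWN

  i= 0: B-L = 16 → Q
  i= 1: E-D =  1 → B
  i= 2: D-F = 24 → Y
  i= 3: I-V = 13 → N
  i= 4: L-Z = 12 → M
  i= 5: R-O =  3 → D
  i= 6: P-T = 22 → W
  i= 7: L-Y = 13 → N
  i= 8: R-B = 16 → Q
  i= 9: A-Z =  1 → B
  i=10: B-D = 24 → Y
  i=11: Y-L = 13 → N
  i=12: B-P = 12 → M
  i=13: B-Y =  3 → D
  i=14: I-M = 22 → W
  i=15: I-V = 13 → N
  i=16: L-V = 16 → Q
  i=17: U-T =  1 → B
  i=18: Z-B = 24 → Y
  i=19: Y-L = 13 → N
  i=20: J-X = 12 → M
  i=21: I-F =  3 → D
  i=22: K-O = 22 → W
  i=23: I-V = 13 → N
  i=24: G-Q = 16 → Q
  i=25: N-M =  1 → B
  i=26: W-Y = 24 → Y
  i=27: N-A = 13 → N
  i=28: I-W = 12 → M
  i=29: E-B =  3 → D
  i=30: A-E = 22 → W
  i=31: X-K = 13 → N
  i=32: M-W = 16 → Q
  i=33: B-A =  1 → B
  i=34: A-C = 24 → Y
  i=35: D-Q = 13 → N
  i=36: I-W = 12 → M
  i=37: M-J =  3 → D
  shifts repeat with period 8: QBYNMDWN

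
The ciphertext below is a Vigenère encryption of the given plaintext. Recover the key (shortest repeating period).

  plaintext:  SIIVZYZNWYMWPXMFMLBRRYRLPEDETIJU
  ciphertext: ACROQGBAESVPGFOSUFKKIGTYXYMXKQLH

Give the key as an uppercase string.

IUJTRICN

  i= 0: A-S =  8 → I
  i= 1: C-I = 20 → U
  i= 2: R-I =  9 → J
  i= 3: O-V = 19 → T
  i= 4: Q-Z = 17 → R
  i= 5: G-Y =  8 → I
  i= 6: B-Z =  2 → C
  i= 7: A-N = 13 → N
  i= 8: E-W =  8 → I
  i= 9: S-Y = 20 → U
  i=10: V-M =  9 → J
  i=11: P-W = 19 → T
  i=12: G-P = 17 → R
  i=13: F-X =  8 → I
  i=14: O-M =  2 → C
  i=15: S-F = 13 → N
  i=16: U-M =  8 → I
  i=17: F-L = 20 → U
  i=18: K-B =  9 → J
  i=19: K-R = 19 → T
  i=20: I-R = 17 → R
  i=21: G-Y =  8 → I
  i=22: T-R =  2 → C
  i=23: Y-L = 13 → N
  i=24: X-P =  8 → I
  i=25: Y-E = 20 → U
  i=26: M-D =  9 → J
  i=27: X-E = 19 → T
  i=28: K-T = 17 → R
  i=29: Q-I =  8 → I
  i=30: L-J =  2 → C
  i=31: H-U = 13 → N
  shifts repeat with period 8: IUJTRICN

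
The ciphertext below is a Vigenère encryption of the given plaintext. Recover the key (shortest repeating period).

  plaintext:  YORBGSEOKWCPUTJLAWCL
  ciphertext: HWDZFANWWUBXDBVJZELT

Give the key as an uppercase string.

  i= 0: H-Y =  9 → J
  i= 1: W-O =  8 → I
  i= 2: D-R = 12 → M
  i= 3: Z-B = 24 → Y
  i= 4: F-G = 25 → Z
  i= 5: A-S =  8 → I
  i= 6: N-E =  9 → J
  i= 7: W-O =  8 → I
  i= 8: W-K = 12 → M
  i= 9: U-W = 24 → Y
  i=10: B-C = 25 → Z
  i=11: X-P =  8 → I
  i=12: D-U =  9 → J
  i=13: B-T =  8 → I
  i=14: V-J = 12 → M
  i=15: J-L = 24 → Y
  i=16: Z-A = 25 → Z
  i=17: E-W =  8 → I
  i=18: L-C =  9 → J
  i=19: T-L =  8 → I
  shifts repeat with period 6: JIMYZI

JIMYZI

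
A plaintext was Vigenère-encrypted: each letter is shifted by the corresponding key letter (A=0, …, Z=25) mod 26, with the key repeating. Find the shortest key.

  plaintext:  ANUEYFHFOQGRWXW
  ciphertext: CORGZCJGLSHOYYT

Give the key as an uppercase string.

  i= 0: C-A =  2 → C
  i= 1: O-N =  1 → B
  i= 2: R-U = 23 → X
  i= 3: G-E =  2 → C
  i= 4: Z-Y =  1 → B
  i= 5: C-F = 23 → X
  i= 6: J-H =  2 → C
  i= 7: G-F =  1 → B
  i= 8: L-O = 23 → X
  i= 9: S-Q =  2 → C
  i=10: H-G =  1 → B
  i=11: O-R = 23 → X
  i=12: Y-W =  2 → C
  i=13: Y-X =  1 → B
  i=14: T-W = 23 → X
  shifts repeat with period 3: CBX

CBX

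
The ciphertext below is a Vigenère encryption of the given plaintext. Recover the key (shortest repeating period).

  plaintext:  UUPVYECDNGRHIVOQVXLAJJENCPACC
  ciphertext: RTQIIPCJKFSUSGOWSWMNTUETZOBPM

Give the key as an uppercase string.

  i= 0: R-U = 23 → X
  i= 1: T-U = 25 → Z
  i= 2: Q-P =  1 → B
  i= 3: I-V = 13 → N
  i= 4: I-Y = 10 → K
  i= 5: P-E = 11 → L
  i= 6: C-C =  0 → A
  i= 7: J-D =  6 → G
  i= 8: K-N = 23 → X
  i= 9: F-G = 25 → Z
  i=10: S-R =  1 → B
  i=11: U-H = 13 → N
  i=12: S-I = 10 → K
  i=13: G-V = 11 → L
  i=14: O-O =  0 → A
  i=15: W-Q =  6 → G
  i=16: S-V = 23 → X
  i=17: W-X = 25 → Z
  i=18: M-L =  1 → B
  i=19: N-A = 13 → N
  i=20: T-J = 10 → K
  i=21: U-J = 11 → L
  i=22: E-E =  0 → A
  i=23: T-N =  6 → G
  i=24: Z-C = 23 → X
  i=25: O-P = 25 → Z
  i=26: B-A =  1 → B
  i=27: P-C = 13 → N
  i=28: M-C = 10 → K
  shifts repeat with period 8: XZBNKLAG

XZBNKLAG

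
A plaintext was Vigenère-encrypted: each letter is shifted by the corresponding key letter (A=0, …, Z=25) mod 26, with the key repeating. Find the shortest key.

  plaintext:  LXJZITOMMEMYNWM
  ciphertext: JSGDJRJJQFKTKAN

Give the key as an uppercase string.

YVXEB

  i= 0: J-L = 24 → Y
  i= 1: S-X = 21 → V
  i= 2: G-J = 23 → X
  i= 3: D-Z =  4 → E
  i= 4: J-I =  1 → B
  i= 5: R-T = 24 → Y
  i= 6: J-O = 21 → V
  i= 7: J-M = 23 → X
  i= 8: Q-M =  4 → E
  i= 9: F-E =  1 → B
  i=10: K-M = 24 → Y
  i=11: T-Y = 21 → V
  i=12: K-N = 23 → X
  i=13: A-W =  4 → E
  i=14: N-M =  1 → B
  shifts repeat with period 5: YVXEB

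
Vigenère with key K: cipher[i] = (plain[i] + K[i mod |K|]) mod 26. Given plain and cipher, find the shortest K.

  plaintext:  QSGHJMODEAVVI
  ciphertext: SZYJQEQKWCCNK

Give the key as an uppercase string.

CHS

  i= 0: S-Q =  2 → C
  i= 1: Z-S =  7 → H
  i= 2: Y-G = 18 → S
  i= 3: J-H =  2 → C
  i= 4: Q-J =  7 → H
  i= 5: E-M = 18 → S
  i= 6: Q-O =  2 → C
  i= 7: K-D =  7 → H
  i= 8: W-E = 18 → S
  i= 9: C-A =  2 → C
  i=10: C-V =  7 → H
  i=11: N-V = 18 → S
  i=12: K-I =  2 → C
  shifts repeat with period 3: CHS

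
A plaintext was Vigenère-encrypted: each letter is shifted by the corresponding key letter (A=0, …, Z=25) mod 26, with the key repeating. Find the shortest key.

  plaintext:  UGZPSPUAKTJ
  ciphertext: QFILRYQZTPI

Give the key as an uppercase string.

  i= 0: Q-U = 22 → W
  i= 1: F-G = 25 → Z
  i= 2: I-Z =  9 → J
  i= 3: L-P = 22 → W
  i= 4: R-S = 25 → Z
  i= 5: Y-P =  9 → J
  i= 6: Q-U = 22 → W
  i= 7: Z-A = 25 → Z
  i= 8: T-K =  9 → J
  i= 9: P-T = 22 → W
  i=10: I-J = 25 → Z
  shifts repeat with period 3: WZJ

WZJ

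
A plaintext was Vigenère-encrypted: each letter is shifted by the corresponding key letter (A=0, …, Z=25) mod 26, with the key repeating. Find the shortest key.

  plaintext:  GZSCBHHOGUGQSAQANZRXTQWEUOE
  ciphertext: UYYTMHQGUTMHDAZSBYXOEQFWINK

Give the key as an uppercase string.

OZGRLAJS

  i= 0: U-G = 14 → O
  i= 1: Y-Z = 25 → Z
  i= 2: Y-S =  6 → G
  i= 3: T-C = 17 → R
  i= 4: M-B = 11 → L
  i= 5: H-H =  0 → A
  i= 6: Q-H =  9 → J
  i= 7: G-O = 18 → S
  i= 8: U-G = 14 → O
  i= 9: T-U = 25 → Z
  i=10: M-G =  6 → G
  i=11: H-Q = 17 → R
  i=12: D-S = 11 → L
  i=13: A-A =  0 → A
  i=14: Z-Q =  9 → J
  i=15: S-A = 18 → S
  i=16: B-N = 14 → O
  i=17: Y-Z = 25 → Z
  i=18: X-R =  6 → G
  i=19: O-X = 17 → R
  i=20: E-T = 11 → L
  i=21: Q-Q =  0 → A
  i=22: F-W =  9 → J
  i=23: W-E = 18 → S
  i=24: I-U = 14 → O
  i=25: N-O = 25 → Z
  i=26: K-E =  6 → G
  shifts repeat with period 8: OZGRLAJS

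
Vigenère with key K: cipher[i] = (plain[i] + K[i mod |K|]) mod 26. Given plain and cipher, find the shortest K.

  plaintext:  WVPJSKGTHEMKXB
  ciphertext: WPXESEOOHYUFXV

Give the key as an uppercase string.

AUIV

  i= 0: W-W =  0 → A
  i= 1: P-V = 20 → U
  i= 2: X-P =  8 → I
  i= 3: E-J = 21 → V
  i= 4: S-S =  0 → A
  i= 5: E-K = 20 → U
  i= 6: O-G =  8 → I
  i= 7: O-T = 21 → V
  i= 8: H-H =  0 → A
  i= 9: Y-E = 20 → U
  i=10: U-M =  8 → I
  i=11: F-K = 21 → V
  i=12: X-X =  0 → A
  i=13: V-B = 20 → U
  shifts repeat with period 4: AUIV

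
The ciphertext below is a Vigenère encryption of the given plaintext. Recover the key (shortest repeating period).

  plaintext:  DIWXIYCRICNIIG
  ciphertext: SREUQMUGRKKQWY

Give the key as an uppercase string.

PJIXIOS

  i= 0: S-D = 15 → P
  i= 1: R-I =  9 → J
  i= 2: E-W =  8 → I
  i= 3: U-X = 23 → X
  i= 4: Q-I =  8 → I
  i= 5: M-Y = 14 → O
  i= 6: U-C = 18 → S
  i= 7: G-R = 15 → P
  i= 8: R-I =  9 → J
  i= 9: K-C =  8 → I
  i=10: K-N = 23 → X
  i=11: Q-I =  8 → I
  i=12: W-I = 14 → O
  i=13: Y-G = 18 → S
  shifts repeat with period 7: PJIXIOS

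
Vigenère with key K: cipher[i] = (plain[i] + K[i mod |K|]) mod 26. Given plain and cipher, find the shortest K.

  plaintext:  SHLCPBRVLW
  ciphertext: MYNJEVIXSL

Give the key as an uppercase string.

URCHP

  i= 0: M-S = 20 → U
  i= 1: Y-H = 17 → R
  i= 2: N-L =  2 → C
  i= 3: J-C =  7 → H
  i= 4: E-P = 15 → P
  i= 5: V-B = 20 → U
  i= 6: I-R = 17 → R
  i= 7: X-V =  2 → C
  i= 8: S-L =  7 → H
  i= 9: L-W = 15 → P
  shifts repeat with period 5: URCHP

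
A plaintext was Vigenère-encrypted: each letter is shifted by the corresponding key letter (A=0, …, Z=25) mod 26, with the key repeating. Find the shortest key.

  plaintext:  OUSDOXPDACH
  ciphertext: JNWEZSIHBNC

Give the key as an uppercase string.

VTEBL

  i= 0: J-O = 21 → V
  i= 1: N-U = 19 → T
  i= 2: W-S =  4 → E
  i= 3: E-D =  1 → B
  i= 4: Z-O = 11 → L
  i= 5: S-X = 21 → V
  i= 6: I-P = 19 → T
  i= 7: H-D =  4 → E
  i= 8: B-A =  1 → B
  i= 9: N-C = 11 → L
  i=10: C-H = 21 → V
  shifts repeat with period 5: VTEBL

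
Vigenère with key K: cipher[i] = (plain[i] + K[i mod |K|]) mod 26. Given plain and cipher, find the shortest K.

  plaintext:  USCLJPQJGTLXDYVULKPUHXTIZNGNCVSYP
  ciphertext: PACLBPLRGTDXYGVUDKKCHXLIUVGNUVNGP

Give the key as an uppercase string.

  i= 0: P-U = 21 → V
  i= 1: A-S =  8 → I
  i= 2: C-C =  0 → A
  i= 3: L-L =  0 → A
  i= 4: B-J = 18 → S
  i= 5: P-P =  0 → A
  i= 6: L-Q = 21 → V
  i= 7: R-J =  8 → I
  i= 8: G-G =  0 → A
  i= 9: T-T =  0 → A
  i=10: D-L = 18 → S
  i=11: X-X =  0 → A
  i=12: Y-D = 21 → V
  i=13: G-Y =  8 → I
  i=14: V-V =  0 → A
  i=15: U-U =  0 → A
  i=16: D-L = 18 → S
  i=17: K-K =  0 → A
  i=18: K-P = 21 → V
  i=19: C-U =  8 → I
  i=20: H-H =  0 → A
  i=21: X-X =  0 → A
  i=22: L-T = 18 → S
  i=23: I-I =  0 → A
  i=24: U-Z = 21 → V
  i=25: V-N =  8 → I
  i=26: G-G =  0 → A
  i=27: N-N =  0 → A
  i=28: U-C = 18 → S
  i=29: V-V =  0 → A
  i=30: N-S = 21 → V
  i=31: G-Y =  8 → I
  i=32: P-P =  0 → A
  shifts repeat with period 6: VIAASA

VIAASA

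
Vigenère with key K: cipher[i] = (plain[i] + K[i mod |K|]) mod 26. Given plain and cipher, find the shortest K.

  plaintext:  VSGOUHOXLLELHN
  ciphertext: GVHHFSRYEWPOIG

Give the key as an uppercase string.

  i= 0: G-V = 11 → L
  i= 1: V-S =  3 → D
  i= 2: H-G =  1 → B
  i= 3: H-O = 19 → T
  i= 4: F-U = 11 → L
  i= 5: S-H = 11 → L
  i= 6: R-O =  3 → D
  i= 7: Y-X =  1 → B
  i= 8: E-L = 19 → T
  i= 9: W-L = 11 → L
  i=10: P-E = 11 → L
  i=11: O-L =  3 → D
  i=12: I-H =  1 → B
  i=13: G-N = 19 → T
  shifts repeat with period 5: LDBTL

LDBTL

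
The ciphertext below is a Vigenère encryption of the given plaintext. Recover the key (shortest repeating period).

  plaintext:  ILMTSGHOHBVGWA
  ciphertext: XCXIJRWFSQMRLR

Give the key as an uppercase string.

PRL

  i= 0: X-I = 15 → P
  i= 1: C-L = 17 → R
  i= 2: X-M = 11 → L
  i= 3: I-T = 15 → P
  i= 4: J-S = 17 → R
  i= 5: R-G = 11 → L
  i= 6: W-H = 15 → P
  i= 7: F-O = 17 → R
  i= 8: S-H = 11 → L
  i= 9: Q-B = 15 → P
  i=10: M-V = 17 → R
  i=11: R-G = 11 → L
  i=12: L-W = 15 → P
  i=13: R-A = 17 → R
  shifts repeat with period 3: PRL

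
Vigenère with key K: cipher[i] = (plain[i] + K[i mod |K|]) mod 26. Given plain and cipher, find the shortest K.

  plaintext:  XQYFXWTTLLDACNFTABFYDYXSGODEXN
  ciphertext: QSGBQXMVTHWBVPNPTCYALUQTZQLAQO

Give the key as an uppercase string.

  i= 0: Q-X = 19 → T
  i= 1: S-Q =  2 → C
  i= 2: G-Y =  8 → I
  i= 3: B-F = 22 → W
  i= 4: Q-X = 19 → T
  i= 5: X-W =  1 → B
  i= 6: M-T = 19 → T
  i= 7: V-T =  2 → C
  i= 8: T-L =  8 → I
  i= 9: H-L = 22 → W
  i=10: W-D = 19 → T
  i=11: B-A =  1 → B
  i=12: V-C = 19 → T
  i=13: P-N =  2 → C
  i=14: N-F =  8 → I
  i=15: P-T = 22 → W
  i=16: T-A = 19 → T
  i=17: C-B =  1 → B
  i=18: Y-F = 19 → T
  i=19: A-Y =  2 → C
  i=20: L-D =  8 → I
  i=21: U-Y = 22 → W
  i=22: Q-X = 19 → T
  i=23: T-S =  1 → B
  i=24: Z-G = 19 → T
  i=25: Q-O =  2 → C
  i=26: L-D =  8 → I
  i=27: A-E = 22 → W
  i=28: Q-X = 19 → T
  i=29: O-N =  1 → B
  shifts repeat with period 6: TCIWTB

TCIWTB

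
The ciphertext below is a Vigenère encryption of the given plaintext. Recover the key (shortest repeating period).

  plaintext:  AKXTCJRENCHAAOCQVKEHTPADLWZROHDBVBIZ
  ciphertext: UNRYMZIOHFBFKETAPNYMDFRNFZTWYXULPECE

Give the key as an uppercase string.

UDUFKQRK

  i= 0: U-A = 20 → U
  i= 1: N-K =  3 → D
  i= 2: R-X = 20 → U
  i= 3: Y-T =  5 → F
  i= 4: M-C = 10 → K
  i= 5: Z-J = 16 → Q
  i= 6: I-R = 17 → R
  i= 7: O-E = 10 → K
  i= 8: H-N = 20 → U
  i= 9: F-C =  3 → D
  i=10: B-H = 20 → U
  i=11: F-A =  5 → F
  i=12: K-A = 10 → K
  i=13: E-O = 16 → Q
  i=14: T-C = 17 → R
  i=15: A-Q = 10 → K
  i=16: P-V = 20 → U
  i=17: N-K =  3 → D
  i=18: Y-E = 20 → U
  i=19: M-H =  5 → F
  i=20: D-T = 10 → K
  i=21: F-P = 16 → Q
  i=22: R-A = 17 → R
  i=23: N-D = 10 → K
  i=24: F-L = 20 → U
  i=25: Z-W =  3 → D
  i=26: T-Z = 20 → U
  i=27: W-R =  5 → F
  i=28: Y-O = 10 → K
  i=29: X-H = 16 → Q
  i=30: U-D = 17 → R
  i=31: L-B = 10 → K
  i=32: P-V = 20 → U
  i=33: E-B =  3 → D
  i=34: C-I = 20 → U
  i=35: E-Z =  5 → F
  shifts repeat with period 8: UDUFKQRK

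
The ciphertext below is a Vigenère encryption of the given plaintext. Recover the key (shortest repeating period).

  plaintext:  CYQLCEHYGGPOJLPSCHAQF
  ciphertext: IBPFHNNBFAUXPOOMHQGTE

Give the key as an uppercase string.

  i= 0: I-C =  6 → G
  i= 1: B-Y =  3 → D
  i= 2: P-Q = 25 → Z
  i= 3: F-L = 20 → U
  i= 4: H-C =  5 → F
  i= 5: N-E =  9 → J
  i= 6: N-H =  6 → G
  i= 7: B-Y =  3 → D
  i= 8: F-G = 25 → Z
  i= 9: A-G = 20 → U
  i=10: U-P =  5 → F
  i=11: X-O =  9 → J
  i=12: P-J =  6 → G
  i=13: O-L =  3 → D
  i=14: O-P = 25 → Z
  i=15: M-S = 20 → U
  i=16: H-C =  5 → F
  i=17: Q-H =  9 → J
  i=18: G-A =  6 → G
  i=19: T-Q =  3 → D
  i=20: E-F = 25 → Z
  shifts repeat with period 6: GDZUFJ

GDZUFJ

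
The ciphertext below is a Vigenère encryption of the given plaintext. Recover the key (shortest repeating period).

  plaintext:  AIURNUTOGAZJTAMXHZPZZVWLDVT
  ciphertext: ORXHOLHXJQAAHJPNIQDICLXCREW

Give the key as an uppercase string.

OJDQBR

  i= 0: O-A = 14 → O
  i= 1: R-I =  9 → J
  i= 2: X-U =  3 → D
  i= 3: H-R = 16 → Q
  i= 4: O-N =  1 → B
  i= 5: L-U = 17 → R
  i= 6: H-T = 14 → O
  i= 7: X-O =  9 → J
  i= 8: J-G =  3 → D
  i= 9: Q-A = 16 → Q
  i=10: A-Z =  1 → B
  i=11: A-J = 17 → R
  i=12: H-T = 14 → O
  i=13: J-A =  9 → J
  i=14: P-M =  3 → D
  i=15: N-X = 16 → Q
  i=16: I-H =  1 → B
  i=17: Q-Z = 17 → R
  i=18: D-P = 14 → O
  i=19: I-Z =  9 → J
  i=20: C-Z =  3 → D
  i=21: L-V = 16 → Q
  i=22: X-W =  1 → B
  i=23: C-L = 17 → R
  i=24: R-D = 14 → O
  i=25: E-V =  9 → J
  i=26: W-T =  3 → D
  shifts repeat with period 6: OJDQBR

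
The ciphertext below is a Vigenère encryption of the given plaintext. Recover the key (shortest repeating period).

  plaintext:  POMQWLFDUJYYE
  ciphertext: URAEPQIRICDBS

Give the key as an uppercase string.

  i= 0: U-P =  5 → F
  i= 1: R-O =  3 → D
  i= 2: A-M = 14 → O
  i= 3: E-Q = 14 → O
  i= 4: P-W = 19 → T
  i= 5: Q-L =  5 → F
  i= 6: I-F =  3 → D
  i= 7: R-D = 14 → O
  i= 8: I-U = 14 → O
  i= 9: C-J = 19 → T
  i=10: D-Y =  5 → F
  i=11: B-Y =  3 → D
  i=12: S-E = 14 → O
  shifts repeat with period 5: FDOOT

FDOOT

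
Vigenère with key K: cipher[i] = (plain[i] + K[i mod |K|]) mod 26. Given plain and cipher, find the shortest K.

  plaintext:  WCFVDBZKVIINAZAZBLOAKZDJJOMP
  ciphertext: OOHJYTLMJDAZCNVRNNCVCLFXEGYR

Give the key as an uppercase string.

  i= 0: O-W = 18 → S
  i= 1: O-C = 12 → M
  i= 2: H-F =  2 → C
  i= 3: J-V = 14 → O
  i= 4: Y-D = 21 → V
  i= 5: T-B = 18 → S
  i= 6: L-Z = 12 → M
  i= 7: M-K =  2 → C
  i= 8: J-V = 14 → O
  i= 9: D-I = 21 → V
  i=10: A-I = 18 → S
  i=11: Z-N = 12 → M
  i=12: C-A =  2 → C
  i=13: N-Z = 14 → O
  i=14: V-A = 21 → V
  i=15: R-Z = 18 → S
  i=16: N-B = 12 → M
  i=17: N-L =  2 → C
  i=18: C-O = 14 → O
  i=19: V-A = 21 → V
  i=20: C-K = 18 → S
  i=21: L-Z = 12 → M
  i=22: F-D =  2 → C
  i=23: X-J = 14 → O
  i=24: E-J = 21 → V
  i=25: G-O = 18 → S
  i=26: Y-M = 12 → M
  i=27: R-P =  2 → C
  shifts repeat with period 5: SMCOV

SMCOV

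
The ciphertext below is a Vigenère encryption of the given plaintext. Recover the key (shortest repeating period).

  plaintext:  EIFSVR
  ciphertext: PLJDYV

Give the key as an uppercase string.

  i= 0: P-E = 11 → L
  i= 1: L-I =  3 → D
  i= 2: J-F =  4 → E
  i= 3: D-S = 11 → L
  i= 4: Y-V =  3 → D
  i= 5: V-R =  4 → E
  shifts repeat with period 3: LDE

LDE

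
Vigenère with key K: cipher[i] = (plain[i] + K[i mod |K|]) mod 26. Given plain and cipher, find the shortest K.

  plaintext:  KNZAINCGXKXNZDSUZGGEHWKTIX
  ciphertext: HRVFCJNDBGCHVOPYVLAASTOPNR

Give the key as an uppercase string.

  i= 0: H-K = 23 → X
  i= 1: R-N =  4 → E
  i= 2: V-Z = 22 → W
  i= 3: F-A =  5 → F
  i= 4: C-I = 20 → U
  i= 5: J-N = 22 → W
  i= 6: N-C = 11 → L
  i= 7: D-G = 23 → X
  i= 8: B-X =  4 → E
  i= 9: G-K = 22 → W
  i=10: C-X =  5 → F
  i=11: H-N = 20 → U
  i=12: V-Z = 22 → W
  i=13: O-D = 11 → L
  i=14: P-S = 23 → X
  i=15: Y-U =  4 → E
  i=16: V-Z = 22 → W
  i=17: L-G =  5 → F
  i=18: A-G = 20 → U
  i=19: A-E = 22 → W
  i=20: S-H = 11 → L
  i=21: T-W = 23 → X
  i=22: O-K =  4 → E
  i=23: P-T = 22 → W
  i=24: N-I =  5 → F
  i=25: R-X = 20 → U
  shifts repeat with period 7: XEWFUWL

XEWFUWL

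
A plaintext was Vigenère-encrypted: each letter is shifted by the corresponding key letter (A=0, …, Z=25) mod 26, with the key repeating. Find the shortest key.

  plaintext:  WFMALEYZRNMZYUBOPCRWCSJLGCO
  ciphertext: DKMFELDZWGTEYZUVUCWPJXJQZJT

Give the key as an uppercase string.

HFAFT

  i= 0: D-W =  7 → H
  i= 1: K-F =  5 → F
  i= 2: M-M =  0 → A
  i= 3: F-A =  5 → F
  i= 4: E-L = 19 → T
  i= 5: L-E =  7 → H
  i= 6: D-Y =  5 → F
  i= 7: Z-Z =  0 → A
  i= 8: W-R =  5 → F
  i= 9: G-N = 19 → T
  i=10: T-M =  7 → H
  i=11: E-Z =  5 → F
  i=12: Y-Y =  0 → A
  i=13: Z-U =  5 → F
  i=14: U-B = 19 → T
  i=15: V-O =  7 → H
  i=16: U-P =  5 → F
  i=17: C-C =  0 → A
  i=18: W-R =  5 → F
  i=19: P-W = 19 → T
  i=20: J-C =  7 → H
  i=21: X-S =  5 → F
  i=22: J-J =  0 → A
  i=23: Q-L =  5 → F
  i=24: Z-G = 19 → T
  i=25: J-C =  7 → H
  i=26: T-O =  5 → F
  shifts repeat with period 5: HFAFT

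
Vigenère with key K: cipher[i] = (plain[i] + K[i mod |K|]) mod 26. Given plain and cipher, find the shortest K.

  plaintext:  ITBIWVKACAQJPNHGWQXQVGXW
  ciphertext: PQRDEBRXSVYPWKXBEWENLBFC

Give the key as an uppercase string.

  i= 0: P-I =  7 → H
  i= 1: Q-T = 23 → X
  i= 2: R-B = 16 → Q
  i= 3: D-I = 21 → V
  i= 4: E-W =  8 → I
  i= 5: B-V =  6 → G
  i= 6: R-K =  7 → H
  i= 7: X-A = 23 → X
  i= 8: S-C = 16 → Q
  i= 9: V-A = 21 → V
  i=10: Y-Q =  8 → I
  i=11: P-J =  6 → G
  i=12: W-P =  7 → H
  i=13: K-N = 23 → X
  i=14: X-H = 16 → Q
  i=15: B-G = 21 → V
  i=16: E-W =  8 → I
  i=17: W-Q =  6 → G
  i=18: E-X =  7 → H
  i=19: N-Q = 23 → X
  i=20: L-V = 16 → Q
  i=21: B-G = 21 → V
  i=22: F-X =  8 → I
  i=23: C-W =  6 → G
  shifts repeat with period 6: HXQVIG

HXQVIG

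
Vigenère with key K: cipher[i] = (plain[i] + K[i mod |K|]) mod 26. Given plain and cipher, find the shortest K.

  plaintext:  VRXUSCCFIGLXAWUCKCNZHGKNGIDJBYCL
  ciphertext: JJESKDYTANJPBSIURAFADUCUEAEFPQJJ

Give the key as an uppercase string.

  i= 0: J-V = 14 → O
  i= 1: J-R = 18 → S
  i= 2: E-X =  7 → H
  i= 3: S-U = 24 → Y
  i= 4: K-S = 18 → S
  i= 5: D-C =  1 → B
  i= 6: Y-C = 22 → W
  i= 7: T-F = 14 → O
  i= 8: A-I = 18 → S
  i= 9: N-G =  7 → H
  i=10: J-L = 24 → Y
  i=11: P-X = 18 → S
  i=12: B-A =  1 → B
  i=13: S-W = 22 → W
  i=14: I-U = 14 → O
  i=15: U-C = 18 → S
  i=16: R-K =  7 → H
  i=17: A-C = 24 → Y
  i=18: F-N = 18 → S
  i=19: A-Z =  1 → B
  i=20: D-H = 22 → W
  i=21: U-G = 14 → O
  i=22: C-K = 18 → S
  i=23: U-N =  7 → H
  i=24: E-G = 24 → Y
  i=25: A-I = 18 → S
  i=26: E-D =  1 → B
  i=27: F-J = 22 → W
  i=28: P-B = 14 → O
  i=29: Q-Y = 18 → S
  i=30: J-C =  7 → H
  i=31: J-L = 24 → Y
  shifts repeat with period 7: OSHYSBW

OSHYSBW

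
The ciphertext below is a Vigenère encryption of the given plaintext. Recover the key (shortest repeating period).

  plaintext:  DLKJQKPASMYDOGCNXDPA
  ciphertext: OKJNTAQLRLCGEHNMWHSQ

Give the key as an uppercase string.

  i= 0: O-D = 11 → L
  i= 1: K-L = 25 → Z
  i= 2: J-K = 25 → Z
  i= 3: N-J =  4 → E
  i= 4: T-Q =  3 → D
  i= 5: A-K = 16 → Q
  i= 6: Q-P =  1 → B
  i= 7: L-A = 11 → L
  i= 8: R-S = 25 → Z
  i= 9: L-M = 25 → Z
  i=10: C-Y =  4 → E
  i=11: G-D =  3 → D
  i=12: E-O = 16 → Q
  i=13: H-G =  1 → B
  i=14: N-C = 11 → L
  i=15: M-N = 25 → Z
  i=16: W-X = 25 → Z
  i=17: H-D =  4 → E
  i=18: S-P =  3 → D
  i=19: Q-A = 16 → Q
  shifts repeat with period 7: LZZEDQB

LZZEDQB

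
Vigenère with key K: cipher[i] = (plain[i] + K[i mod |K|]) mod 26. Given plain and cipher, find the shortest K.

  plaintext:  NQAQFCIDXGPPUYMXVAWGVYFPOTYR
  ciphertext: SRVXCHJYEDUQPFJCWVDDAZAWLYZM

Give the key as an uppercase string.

  i= 0: S-N =  5 → F
  i= 1: R-Q =  1 → B
  i= 2: V-A = 21 → V
  i= 3: X-Q =  7 → H
  i= 4: C-F = 23 → X
  i= 5: H-C =  5 → F
  i= 6: J-I =  1 → B
  i= 7: Y-D = 21 → V
  i= 8: E-X =  7 → H
  i= 9: D-G = 23 → X
  i=10: U-P =  5 → F
  i=11: Q-P =  1 → B
  i=12: P-U = 21 → V
  i=13: F-Y =  7 → H
  i=14: J-M = 23 → X
  i=15: C-X =  5 → F
  i=16: W-V =  1 → B
  i=17: V-A = 21 → V
  i=18: D-W =  7 → H
  i=19: D-G = 23 → X
  i=20: A-V =  5 → F
  i=21: Z-Y =  1 → B
  i=22: A-F = 21 → V
  i=23: W-P =  7 → H
  i=24: L-O = 23 → X
  i=25: Y-T =  5 → F
  i=26: Z-Y =  1 → B
  i=27: M-R = 21 → V
  shifts repeat with period 5: FBVHX

FBVHX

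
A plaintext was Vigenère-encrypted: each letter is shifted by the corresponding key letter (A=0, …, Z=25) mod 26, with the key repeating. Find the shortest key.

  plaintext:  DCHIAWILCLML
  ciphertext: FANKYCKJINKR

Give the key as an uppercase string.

CYG

  i= 0: F-D =  2 → C
  i= 1: A-C = 24 → Y
  i= 2: N-H =  6 → G
  i= 3: K-I =  2 → C
  i= 4: Y-A = 24 → Y
  i= 5: C-W =  6 → G
  i= 6: K-I =  2 → C
  i= 7: J-L = 24 → Y
  i= 8: I-C =  6 → G
  i= 9: N-L =  2 → C
  i=10: K-M = 24 → Y
  i=11: R-L =  6 → G
  shifts repeat with period 3: CYG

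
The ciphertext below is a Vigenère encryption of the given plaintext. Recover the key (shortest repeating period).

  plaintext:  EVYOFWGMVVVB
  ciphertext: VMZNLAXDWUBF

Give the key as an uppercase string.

RRBZGE

  i= 0: V-E = 17 → R
  i= 1: M-V = 17 → R
  i= 2: Z-Y =  1 → B
  i= 3: N-O = 25 → Z
  i= 4: L-F =  6 → G
  i= 5: A-W =  4 → E
  i= 6: X-G = 17 → R
  i= 7: D-M = 17 → R
  i= 8: W-V =  1 → B
  i= 9: U-V = 25 → Z
  i=10: B-V =  6 → G
  i=11: F-B =  4 → E
  shifts repeat with period 6: RRBZGE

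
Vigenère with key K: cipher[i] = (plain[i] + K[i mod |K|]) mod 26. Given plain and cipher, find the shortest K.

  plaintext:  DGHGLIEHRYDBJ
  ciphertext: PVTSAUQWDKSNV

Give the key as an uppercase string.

MPM

  i= 0: P-D = 12 → M
  i= 1: V-G = 15 → P
  i= 2: T-H = 12 → M
  i= 3: S-G = 12 → M
  i= 4: A-L = 15 → P
  i= 5: U-I = 12 → M
  i= 6: Q-E = 12 → M
  i= 7: W-H = 15 → P
  i= 8: D-R = 12 → M
  i= 9: K-Y = 12 → M
  i=10: S-D = 15 → P
  i=11: N-B = 12 → M
  i=12: V-J = 12 → M
  shifts repeat with period 3: MPM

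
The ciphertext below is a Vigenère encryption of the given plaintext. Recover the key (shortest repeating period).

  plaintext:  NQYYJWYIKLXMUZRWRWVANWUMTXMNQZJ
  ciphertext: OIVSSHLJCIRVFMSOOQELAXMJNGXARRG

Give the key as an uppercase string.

  i= 0: O-N =  1 → B
  i= 1: I-Q = 18 → S
  i= 2: V-Y = 23 → X
  i= 3: S-Y = 20 → U
  i= 4: S-J =  9 → J
  i= 5: H-W = 11 → L
  i= 6: L-Y = 13 → N
  i= 7: J-I =  1 → B
  i= 8: C-K = 18 → S
  i= 9: I-L = 23 → X
  i=10: R-X = 20 → U
  i=11: V-M =  9 → J
  i=12: F-U = 11 → L
  i=13: M-Z = 13 → N
  i=14: S-R =  1 → B
  i=15: O-W = 18 → S
  i=16: O-R = 23 → X
  i=17: Q-W = 20 → U
  i=18: E-V =  9 → J
  i=19: L-A = 11 → L
  i=20: A-N = 13 → N
  i=21: X-W =  1 → B
  i=22: M-U = 18 → S
  i=23: J-M = 23 → X
  i=24: N-T = 20 → U
  i=25: G-X =  9 → J
  i=26: X-M = 11 → L
  i=27: A-N = 13 → N
  i=28: R-Q =  1 → B
  i=29: R-Z = 18 → S
  i=30: G-J = 23 → X
  shifts repeat with period 7: BSXUJLN

BSXUJLN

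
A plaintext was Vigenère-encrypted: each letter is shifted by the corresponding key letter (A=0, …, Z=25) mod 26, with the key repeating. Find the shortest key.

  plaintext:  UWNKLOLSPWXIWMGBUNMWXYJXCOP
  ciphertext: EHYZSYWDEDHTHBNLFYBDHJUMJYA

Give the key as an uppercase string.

  i= 0: E-U = 10 → K
  i= 1: H-W = 11 → L
  i= 2: Y-N = 11 → L
  i= 3: Z-K = 15 → P
  i= 4: S-L =  7 → H
  i= 5: Y-O = 10 → K
  i= 6: W-L = 11 → L
  i= 7: D-S = 11 → L
  i= 8: E-P = 15 → P
  i= 9: D-W =  7 → H
  i=10: H-X = 10 → K
  i=11: T-I = 11 → L
  i=12: H-W = 11 → L
  i=13: B-M = 15 → P
  i=14: N-G =  7 → H
  i=15: L-B = 10 → K
  i=16: F-U = 11 → L
  i=17: Y-N = 11 → L
  i=18: B-M = 15 → P
  i=19: D-W =  7 → H
  i=20: H-X = 10 → K
  i=21: J-Y = 11 → L
  i=22: U-J = 11 → L
  i=23: M-X = 15 → P
  i=24: J-C =  7 → H
  i=25: Y-O = 10 → K
  i=26: A-P = 11 → L
  shifts repeat with period 5: KLLPH

KLLPH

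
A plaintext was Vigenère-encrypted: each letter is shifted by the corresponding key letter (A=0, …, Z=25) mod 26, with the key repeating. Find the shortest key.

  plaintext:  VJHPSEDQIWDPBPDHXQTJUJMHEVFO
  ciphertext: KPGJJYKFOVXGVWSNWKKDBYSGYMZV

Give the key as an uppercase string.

  i= 0: K-V = 15 → P
  i= 1: P-J =  6 → G
  i= 2: G-H = 25 → Z
  i= 3: J-P = 20 → U
  i= 4: J-S = 17 → R
  i= 5: Y-E = 20 → U
  i= 6: K-D =  7 → H
  i= 7: F-Q = 15 → P
  i= 8: O-I =  6 → G
  i= 9: V-W = 25 → Z
  i=10: X-D = 20 → U
  i=11: G-P = 17 → R
  i=12: V-B = 20 → U
  i=13: W-P =  7 → H
  i=14: S-D = 15 → P
  i=15: N-H =  6 → G
  i=16: W-X = 25 → Z
  i=17: K-Q = 20 → U
  i=18: K-T = 17 → R
  i=19: D-J = 20 → U
  i=20: B-U =  7 → H
  i=21: Y-J = 15 → P
  i=22: S-M =  6 → G
  i=23: G-H = 25 → Z
  i=24: Y-E = 20 → U
  i=25: M-V = 17 → R
  i=26: Z-F = 20 → U
  i=27: V-O =  7 → H
  shifts repeat with period 7: PGZURUH

PGZURUH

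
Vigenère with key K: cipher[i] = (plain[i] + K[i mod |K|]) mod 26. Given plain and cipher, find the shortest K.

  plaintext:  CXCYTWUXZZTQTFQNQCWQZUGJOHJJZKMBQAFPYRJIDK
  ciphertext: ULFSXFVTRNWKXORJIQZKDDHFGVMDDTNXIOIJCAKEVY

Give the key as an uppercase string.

SODUEJBW

  i= 0: U-C = 18 → S
  i= 1: L-X = 14 → O
  i= 2: F-C =  3 → D
  i= 3: S-Y = 20 → U
  i= 4: X-T =  4 → E
  i= 5: F-W =  9 → J
  i= 6: V-U =  1 → B
  i= 7: T-X = 22 → W
  i= 8: R-Z = 18 → S
  i= 9: N-Z = 14 → O
  i=10: W-T =  3 → D
  i=11: K-Q = 20 → U
  i=12: X-T =  4 → E
  i=13: O-F =  9 → J
  i=14: R-Q =  1 → B
  i=15: J-N = 22 → W
  i=16: I-Q = 18 → S
  i=17: Q-C = 14 → O
  i=18: Z-W =  3 → D
  i=19: K-Q = 20 → U
  i=20: D-Z =  4 → E
  i=21: D-U =  9 → J
  i=22: H-G =  1 → B
  i=23: F-J = 22 → W
  i=24: G-O = 18 → S
  i=25: V-H = 14 → O
  i=26: M-J =  3 → D
  i=27: D-J = 20 → U
  i=28: D-Z =  4 → E
  i=29: T-K =  9 → J
  i=30: N-M =  1 → B
  i=31: X-B = 22 → W
  i=32: I-Q = 18 → S
  i=33: O-A = 14 → O
  i=34: I-F =  3 → D
  i=35: J-P = 20 → U
  i=36: C-Y =  4 → E
  i=37: A-R =  9 → J
  i=38: K-J =  1 → B
  i=39: E-I = 22 → W
  i=40: V-D = 18 → S
  i=41: Y-K = 14 → O
  shifts repeat with period 8: SODUEJBW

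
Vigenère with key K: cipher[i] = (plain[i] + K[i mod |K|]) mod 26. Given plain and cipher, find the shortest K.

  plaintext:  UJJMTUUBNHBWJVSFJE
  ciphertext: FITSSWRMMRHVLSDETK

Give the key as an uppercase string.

LZKGZCX

  i= 0: F-U = 11 → L
  i= 1: I-J = 25 → Z
  i= 2: T-J = 10 → K
  i= 3: S-M =  6 → G
  i= 4: S-T = 25 → Z
  i= 5: W-U =  2 → C
  i= 6: R-U = 23 → X
  i= 7: M-B = 11 → L
  i= 8: M-N = 25 → Z
  i= 9: R-H = 10 → K
  i=10: H-B =  6 → G
  i=11: V-W = 25 → Z
  i=12: L-J =  2 → C
  i=13: S-V = 23 → X
  i=14: D-S = 11 → L
  i=15: E-F = 25 → Z
  i=16: T-J = 10 → K
  i=17: K-E =  6 → G
  shifts repeat with period 7: LZKGZCX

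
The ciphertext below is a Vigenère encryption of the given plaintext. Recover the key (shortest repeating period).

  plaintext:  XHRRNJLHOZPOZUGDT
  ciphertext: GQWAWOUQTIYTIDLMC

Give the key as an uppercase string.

  i= 0: G-X =  9 → J
  i= 1: Q-H =  9 → J
  i= 2: W-R =  5 → F
  i= 3: A-R =  9 → J
  i= 4: W-N =  9 → J
  i= 5: O-J =  5 → F
  i= 6: U-L =  9 → J
  i= 7: Q-H =  9 → J
  i= 8: T-O =  5 → F
  i= 9: I-Z =  9 → J
  i=10: Y-P =  9 → J
  i=11: T-O =  5 → F
  i=12: I-Z =  9 → J
  i=13: D-U =  9 → J
  i=14: L-G =  5 → F
  i=15: M-D =  9 → J
  i=16: C-T =  9 → J
  shifts repeat with period 3: JJF

JJF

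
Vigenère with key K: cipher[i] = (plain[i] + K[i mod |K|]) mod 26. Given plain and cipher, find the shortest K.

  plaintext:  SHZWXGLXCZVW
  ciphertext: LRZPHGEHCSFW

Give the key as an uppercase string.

TKA

  i= 0: L-S = 19 → T
  i= 1: R-H = 10 → K
  i= 2: Z-Z =  0 → A
  i= 3: P-W = 19 → T
  i= 4: H-X = 10 → K
  i= 5: G-G =  0 → A
  i= 6: E-L = 19 → T
  i= 7: H-X = 10 → K
  i= 8: C-C =  0 → A
  i= 9: S-Z = 19 → T
  i=10: F-V = 10 → K
  i=11: W-W =  0 → A
  shifts repeat with period 3: TKA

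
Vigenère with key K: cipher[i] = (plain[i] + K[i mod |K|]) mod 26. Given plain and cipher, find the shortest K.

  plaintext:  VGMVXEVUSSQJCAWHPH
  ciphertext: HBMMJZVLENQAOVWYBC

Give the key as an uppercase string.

MVAR

  i= 0: H-V = 12 → M
  i= 1: B-G = 21 → V
  i= 2: M-M =  0 → A
  i= 3: M-V = 17 → R
  i= 4: J-X = 12 → M
  i= 5: Z-E = 21 → V
  i= 6: V-V =  0 → A
  i= 7: L-U = 17 → R
  i= 8: E-S = 12 → M
  i= 9: N-S = 21 → V
  i=10: Q-Q =  0 → A
  i=11: A-J = 17 → R
  i=12: O-C = 12 → M
  i=13: V-A = 21 → V
  i=14: W-W =  0 → A
  i=15: Y-H = 17 → R
  i=16: B-P = 12 → M
  i=17: C-H = 21 → V
  shifts repeat with period 4: MVAR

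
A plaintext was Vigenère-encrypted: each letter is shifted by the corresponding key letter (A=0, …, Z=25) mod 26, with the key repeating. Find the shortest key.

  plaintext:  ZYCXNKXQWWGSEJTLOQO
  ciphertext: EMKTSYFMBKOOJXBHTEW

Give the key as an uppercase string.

  i= 0: E-Z =  5 → F
  i= 1: M-Y = 14 → O
  i= 2: K-C =  8 → I
  i= 3: T-X = 22 → W
  i= 4: S-N =  5 → F
  i= 5: Y-K = 14 → O
  i= 6: F-X =  8 → I
  i= 7: M-Q = 22 → W
  i= 8: B-W =  5 → F
  i= 9: K-W = 14 → O
  i=10: O-G =  8 → I
  i=11: O-S = 22 → W
  i=12: J-E =  5 → F
  i=13: X-J = 14 → O
  i=14: B-T =  8 → I
  i=15: H-L = 22 → W
  i=16: T-O =  5 → F
  i=17: E-Q = 14 → O
  i=18: W-O =  8 → I
  shifts repeat with period 4: FOIW

FOIW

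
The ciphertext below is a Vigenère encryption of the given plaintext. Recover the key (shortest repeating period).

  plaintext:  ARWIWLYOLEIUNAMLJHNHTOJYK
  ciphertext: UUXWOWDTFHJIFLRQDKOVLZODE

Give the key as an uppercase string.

  i= 0: U-A = 20 → U
  i= 1: U-R =  3 → D
  i= 2: X-W =  1 → B
  i= 3: W-I = 14 → O
  i= 4: O-W = 18 → S
  i= 5: W-L = 11 → L
  i= 6: D-Y =  5 → F
  i= 7: T-O =  5 → F
  i= 8: F-L = 20 → U
  i= 9: H-E =  3 → D
  i=10: J-I =  1 → B
  i=11: I-U = 14 → O
  i=12: F-N = 18 → S
  i=13: L-A = 11 → L
  i=14: R-M =  5 → F
  i=15: Q-L =  5 → F
  i=16: D-J = 20 → U
  i=17: K-H =  3 → D
  i=18: O-N =  1 → B
  i=19: V-H = 14 → O
  i=20: L-T = 18 → S
  i=21: Z-O = 11 → L
  i=22: O-J =  5 → F
  i=23: D-Y =  5 → F
  i=24: E-K = 20 → U
  shifts repeat with period 8: UDBOSLFF

UDBOSLFF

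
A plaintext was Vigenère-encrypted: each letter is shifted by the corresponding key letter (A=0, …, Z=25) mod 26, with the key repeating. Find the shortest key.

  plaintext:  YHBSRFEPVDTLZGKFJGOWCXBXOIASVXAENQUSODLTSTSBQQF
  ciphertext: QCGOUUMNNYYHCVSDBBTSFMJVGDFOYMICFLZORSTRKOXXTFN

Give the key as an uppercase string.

SVFWDPIY

  i= 0: Q-Y = 18 → S
  i= 1: C-H = 21 → V
  i= 2: G-B =  5 → F
  i= 3: O-S = 22 → W
  i= 4: U-R =  3 → D
  i= 5: U-F = 15 → P
  i= 6: M-E =  8 → I
  i= 7: N-P = 24 → Y
  i= 8: N-V = 18 → S
  i= 9: Y-D = 21 → V
  i=10: Y-T =  5 → F
  i=11: H-L = 22 → W
  i=12: C-Z =  3 → D
  i=13: V-G = 15 → P
  i=14: S-K =  8 → I
  i=15: D-F = 24 → Y
  i=16: B-J = 18 → S
  i=17: B-G = 21 → V
  i=18: T-O =  5 → F
  i=19: S-W = 22 → W
  i=20: F-C =  3 → D
  i=21: M-X = 15 → P
  i=22: J-B =  8 → I
  i=23: V-X = 24 → Y
  i=24: G-O = 18 → S
  i=25: D-I = 21 → V
  i=26: F-A =  5 → F
  i=27: O-S = 22 → W
  i=28: Y-V =  3 → D
  i=29: M-X = 15 → P
  i=30: I-A =  8 → I
  i=31: C-E = 24 → Y
  i=32: F-N = 18 → S
  i=33: L-Q = 21 → V
  i=34: Z-U =  5 → F
  i=35: O-S = 22 → W
  i=36: R-O =  3 → D
  i=37: S-D = 15 → P
  i=38: T-L =  8 → I
  i=39: R-T = 24 → Y
  i=40: K-S = 18 → S
  i=41: O-T = 21 → V
  i=42: X-S =  5 → F
  i=43: X-B = 22 → W
  i=44: T-Q =  3 → D
  i=45: F-Q = 15 → P
  i=46: N-F =  8 → I
  shifts repeat with period 8: SVFWDPIY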